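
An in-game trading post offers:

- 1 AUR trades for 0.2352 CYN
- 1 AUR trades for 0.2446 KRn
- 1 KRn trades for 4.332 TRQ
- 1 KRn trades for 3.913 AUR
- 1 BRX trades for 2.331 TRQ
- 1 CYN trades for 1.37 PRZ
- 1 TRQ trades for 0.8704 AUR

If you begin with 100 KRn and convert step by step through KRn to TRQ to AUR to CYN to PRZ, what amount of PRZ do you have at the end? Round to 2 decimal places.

121.50

100 KRn × 4.332 = 433.2 TRQ
433.2 TRQ × 0.8704 = 377.05728 AUR
377.05728 AUR × 0.2352 = 88.683872256 CYN
88.683872256 CYN × 1.37 = 121.49690499072 PRZ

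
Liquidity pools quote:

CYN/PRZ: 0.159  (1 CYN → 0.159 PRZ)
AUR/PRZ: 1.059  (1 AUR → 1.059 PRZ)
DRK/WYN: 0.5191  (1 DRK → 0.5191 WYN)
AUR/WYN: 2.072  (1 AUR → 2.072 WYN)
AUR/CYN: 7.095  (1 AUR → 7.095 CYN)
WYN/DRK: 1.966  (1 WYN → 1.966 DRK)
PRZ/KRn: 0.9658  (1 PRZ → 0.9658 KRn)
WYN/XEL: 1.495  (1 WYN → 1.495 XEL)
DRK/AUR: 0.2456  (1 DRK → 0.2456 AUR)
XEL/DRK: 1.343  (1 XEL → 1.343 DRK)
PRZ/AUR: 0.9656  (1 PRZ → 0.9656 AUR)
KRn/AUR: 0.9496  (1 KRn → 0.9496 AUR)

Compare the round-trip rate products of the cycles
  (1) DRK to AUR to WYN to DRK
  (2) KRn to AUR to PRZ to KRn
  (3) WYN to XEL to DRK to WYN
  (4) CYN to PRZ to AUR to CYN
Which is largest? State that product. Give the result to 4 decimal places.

(1) 0.2456 × 2.072 × 1.966 = 1.00046
(2) 0.9496 × 1.059 × 0.9658 = 0.97123
(3) 1.495 × 1.343 × 0.5191 = 1.04224
(4) 0.159 × 0.9656 × 7.095 = 1.08930
Highest is cycle (4) at 1.0893 (>1, arbitrage).

1.0893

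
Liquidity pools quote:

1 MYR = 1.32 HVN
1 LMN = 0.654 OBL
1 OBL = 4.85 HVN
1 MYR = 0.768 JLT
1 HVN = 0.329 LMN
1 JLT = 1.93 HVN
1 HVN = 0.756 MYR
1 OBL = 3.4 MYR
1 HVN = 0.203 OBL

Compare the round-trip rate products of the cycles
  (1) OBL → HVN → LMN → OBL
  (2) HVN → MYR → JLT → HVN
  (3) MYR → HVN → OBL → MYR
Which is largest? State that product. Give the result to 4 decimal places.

1.1206

(1) 4.85 × 0.329 × 0.654 = 1.04356
(2) 0.756 × 0.768 × 1.93 = 1.12057
(3) 1.32 × 0.203 × 3.4 = 0.91106
Highest is cycle (2) at 1.1206 (>1, arbitrage).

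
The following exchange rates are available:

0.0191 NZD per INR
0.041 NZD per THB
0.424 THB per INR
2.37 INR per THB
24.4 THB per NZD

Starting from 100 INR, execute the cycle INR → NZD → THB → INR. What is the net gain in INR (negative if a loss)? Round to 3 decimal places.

10.451

100 INR × 0.0191 = 1.91 NZD
1.91 NZD × 24.4 = 46.604 THB
46.604 THB × 2.37 = 110.45148 INR
Net change: 110.45148 − 100 = 10.45148 INR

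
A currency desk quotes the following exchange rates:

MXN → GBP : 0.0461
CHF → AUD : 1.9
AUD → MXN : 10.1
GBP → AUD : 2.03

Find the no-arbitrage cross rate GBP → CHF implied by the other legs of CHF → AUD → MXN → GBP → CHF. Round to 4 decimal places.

1.1304

Known legs of the cycle: 1.9 × 10.1 × 0.0461 = 0.884659
For no arbitrage the full-cycle product must be 1, so the missing rate is 1 / 0.884659 ≈ 1.130379.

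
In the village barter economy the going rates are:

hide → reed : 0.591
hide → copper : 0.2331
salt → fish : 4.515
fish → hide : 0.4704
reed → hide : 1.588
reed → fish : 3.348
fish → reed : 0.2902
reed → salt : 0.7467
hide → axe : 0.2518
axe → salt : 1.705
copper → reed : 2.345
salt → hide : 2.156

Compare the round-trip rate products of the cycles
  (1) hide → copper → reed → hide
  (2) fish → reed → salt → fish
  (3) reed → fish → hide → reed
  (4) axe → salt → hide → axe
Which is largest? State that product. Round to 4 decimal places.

0.9784

(1) 0.2331 × 2.345 × 1.588 = 0.86803
(2) 0.2902 × 0.7467 × 4.515 = 0.97837
(3) 3.348 × 0.4704 × 0.591 = 0.93077
(4) 1.705 × 2.156 × 0.2518 = 0.92561
Highest is cycle (2) at 0.9784 (≤1, no arbitrage).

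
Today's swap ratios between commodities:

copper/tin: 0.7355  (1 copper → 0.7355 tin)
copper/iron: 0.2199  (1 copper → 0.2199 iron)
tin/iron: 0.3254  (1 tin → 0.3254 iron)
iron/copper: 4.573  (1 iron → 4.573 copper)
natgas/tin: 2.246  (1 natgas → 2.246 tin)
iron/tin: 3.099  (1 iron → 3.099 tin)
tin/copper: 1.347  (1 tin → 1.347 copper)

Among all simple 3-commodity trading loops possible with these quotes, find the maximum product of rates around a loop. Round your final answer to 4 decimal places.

1.0945

tin→iron→copper→tin: 0.3254 × 4.573 × 0.7355 = 1.09446
tin→copper→iron→tin: 1.347 × 0.2199 × 3.099 = 0.91794
Maximum is tin→iron→copper→tin at 1.0945; arbitrage exists.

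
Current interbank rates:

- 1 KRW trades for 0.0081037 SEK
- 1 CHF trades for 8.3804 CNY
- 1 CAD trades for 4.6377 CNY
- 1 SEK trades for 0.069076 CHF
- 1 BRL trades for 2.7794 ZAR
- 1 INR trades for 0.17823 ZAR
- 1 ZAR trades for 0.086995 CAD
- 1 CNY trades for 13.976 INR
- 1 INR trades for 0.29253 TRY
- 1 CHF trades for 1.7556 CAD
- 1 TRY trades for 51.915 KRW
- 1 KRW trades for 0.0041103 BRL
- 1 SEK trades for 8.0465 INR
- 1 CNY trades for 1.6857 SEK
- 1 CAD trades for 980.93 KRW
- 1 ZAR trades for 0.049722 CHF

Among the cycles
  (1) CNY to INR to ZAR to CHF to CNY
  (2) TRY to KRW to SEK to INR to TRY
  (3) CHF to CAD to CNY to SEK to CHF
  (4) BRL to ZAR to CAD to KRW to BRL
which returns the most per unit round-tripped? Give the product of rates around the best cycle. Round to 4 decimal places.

(1) 13.976 × 0.17823 × 0.049722 × 8.3804 = 1.03795
(2) 51.915 × 0.0081037 × 8.0465 × 0.29253 = 0.99027
(3) 1.7556 × 4.6377 × 1.6857 × 0.069076 = 0.94806
(4) 2.7794 × 0.086995 × 980.93 × 0.0041103 = 0.97489
Highest is cycle (1) at 1.0380 (>1, arbitrage).

1.0380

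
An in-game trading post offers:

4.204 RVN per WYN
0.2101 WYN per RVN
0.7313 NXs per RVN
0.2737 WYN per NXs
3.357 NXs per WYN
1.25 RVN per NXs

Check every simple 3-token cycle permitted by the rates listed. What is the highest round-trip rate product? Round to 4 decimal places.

0.8816

WYN→NXs→RVN→WYN: 3.357 × 1.25 × 0.2101 = 0.88163
WYN→RVN→NXs→WYN: 4.204 × 0.7313 × 0.2737 = 0.84146
Maximum is WYN→NXs→RVN→WYN at 0.8816; no arbitrage — every cycle loses value.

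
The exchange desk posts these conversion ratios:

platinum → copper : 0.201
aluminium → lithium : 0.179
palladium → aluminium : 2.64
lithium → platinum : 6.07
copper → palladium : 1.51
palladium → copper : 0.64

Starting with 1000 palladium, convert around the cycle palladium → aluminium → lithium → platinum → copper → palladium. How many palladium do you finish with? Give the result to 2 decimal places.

1000 palladium × 2.64 = 2640 aluminium
2640 aluminium × 0.179 = 472.56 lithium
472.56 lithium × 6.07 = 2868.4392 platinum
2868.4392 platinum × 0.201 = 576.5562792 copper
576.5562792 copper × 1.51 = 870.599981592 palladium

870.60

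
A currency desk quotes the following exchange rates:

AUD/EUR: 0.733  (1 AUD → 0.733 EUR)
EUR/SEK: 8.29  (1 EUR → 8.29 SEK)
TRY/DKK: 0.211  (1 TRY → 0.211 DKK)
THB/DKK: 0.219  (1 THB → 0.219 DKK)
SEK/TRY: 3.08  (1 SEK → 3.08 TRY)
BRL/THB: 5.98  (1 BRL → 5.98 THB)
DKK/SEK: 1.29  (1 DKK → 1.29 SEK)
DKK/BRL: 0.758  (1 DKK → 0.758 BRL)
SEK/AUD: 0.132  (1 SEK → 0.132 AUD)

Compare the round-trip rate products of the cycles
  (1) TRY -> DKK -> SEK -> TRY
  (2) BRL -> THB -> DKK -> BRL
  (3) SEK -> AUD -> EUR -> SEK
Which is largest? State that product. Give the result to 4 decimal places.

(1) 0.211 × 1.29 × 3.08 = 0.83835
(2) 5.98 × 0.219 × 0.758 = 0.99269
(3) 0.132 × 0.733 × 8.29 = 0.80211
Highest is cycle (2) at 0.9927 (≤1, no arbitrage).

0.9927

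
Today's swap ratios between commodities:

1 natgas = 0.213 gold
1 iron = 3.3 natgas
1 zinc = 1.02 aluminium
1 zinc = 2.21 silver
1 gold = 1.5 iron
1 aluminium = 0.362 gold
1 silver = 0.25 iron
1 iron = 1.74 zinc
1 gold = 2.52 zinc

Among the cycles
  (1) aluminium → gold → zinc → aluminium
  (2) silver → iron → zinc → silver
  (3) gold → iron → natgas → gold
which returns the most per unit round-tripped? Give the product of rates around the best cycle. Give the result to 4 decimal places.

1.0544

(1) 0.362 × 2.52 × 1.02 = 0.93048
(2) 0.25 × 1.74 × 2.21 = 0.96135
(3) 1.5 × 3.3 × 0.213 = 1.05435
Highest is cycle (3) at 1.0544 (>1, arbitrage).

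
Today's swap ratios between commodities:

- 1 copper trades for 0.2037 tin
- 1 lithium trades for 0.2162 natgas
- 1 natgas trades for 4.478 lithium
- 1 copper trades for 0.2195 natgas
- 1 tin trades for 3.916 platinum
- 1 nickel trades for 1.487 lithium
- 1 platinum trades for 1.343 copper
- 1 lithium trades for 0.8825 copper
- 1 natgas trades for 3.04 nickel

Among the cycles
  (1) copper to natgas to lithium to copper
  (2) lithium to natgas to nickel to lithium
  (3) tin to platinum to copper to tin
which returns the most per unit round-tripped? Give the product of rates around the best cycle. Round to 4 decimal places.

1.0713

(1) 0.2195 × 4.478 × 0.8825 = 0.86743
(2) 0.2162 × 3.04 × 1.487 = 0.97733
(3) 3.916 × 1.343 × 0.2037 = 1.07130
Highest is cycle (3) at 1.0713 (>1, arbitrage).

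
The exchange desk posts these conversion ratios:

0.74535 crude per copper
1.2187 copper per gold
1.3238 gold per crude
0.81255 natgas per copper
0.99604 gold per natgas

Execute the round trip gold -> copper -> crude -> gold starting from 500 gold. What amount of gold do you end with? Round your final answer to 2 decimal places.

500 gold × 1.2187 = 609.35 copper
609.35 copper × 0.74535 = 454.1790225 crude
454.1790225 crude × 1.3238 = 601.2421899855 gold

601.24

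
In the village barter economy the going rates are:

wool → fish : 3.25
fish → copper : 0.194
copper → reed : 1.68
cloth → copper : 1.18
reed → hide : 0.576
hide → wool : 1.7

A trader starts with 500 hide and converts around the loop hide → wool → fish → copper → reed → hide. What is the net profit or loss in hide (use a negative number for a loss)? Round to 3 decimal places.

18.604

500 hide × 1.7 = 850 wool
850 wool × 3.25 = 2762.5 fish
2762.5 fish × 0.194 = 535.925 copper
535.925 copper × 1.68 = 900.354 reed
900.354 reed × 0.576 = 518.603904 hide
Net change: 518.603904 − 500 = 18.603904 hide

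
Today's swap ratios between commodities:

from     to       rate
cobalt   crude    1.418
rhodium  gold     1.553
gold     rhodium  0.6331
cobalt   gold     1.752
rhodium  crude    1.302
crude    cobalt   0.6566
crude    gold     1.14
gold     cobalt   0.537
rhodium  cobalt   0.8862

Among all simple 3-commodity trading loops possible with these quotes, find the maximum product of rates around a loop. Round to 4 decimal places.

0.9830

cobalt→gold→rhodium→cobalt: 1.752 × 0.6331 × 0.8862 = 0.98297
rhodium→crude→gold→rhodium: 1.302 × 1.14 × 0.6331 = 0.93970
cobalt→crude→gold→cobalt: 1.418 × 1.14 × 0.537 = 0.86807
Maximum is cobalt→gold→rhodium→cobalt at 0.9830; no arbitrage — every cycle loses value.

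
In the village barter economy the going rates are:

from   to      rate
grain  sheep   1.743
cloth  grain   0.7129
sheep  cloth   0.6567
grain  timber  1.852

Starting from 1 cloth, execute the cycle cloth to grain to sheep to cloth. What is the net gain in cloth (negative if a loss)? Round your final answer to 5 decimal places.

1 cloth × 0.7129 = 0.7129 grain
0.7129 grain × 1.743 = 1.2425847 sheep
1.2425847 sheep × 0.6567 = 0.81600537249 cloth
Net change: 0.81600537249 − 1 = -0.18399462751 cloth

-0.18399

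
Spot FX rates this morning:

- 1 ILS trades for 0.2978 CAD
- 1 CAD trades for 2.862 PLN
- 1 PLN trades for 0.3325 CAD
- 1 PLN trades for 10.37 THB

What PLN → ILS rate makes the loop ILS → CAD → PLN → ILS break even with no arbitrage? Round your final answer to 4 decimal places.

1.1733

Known legs of the cycle: 0.2978 × 2.862 = 0.8523036
For no arbitrage the full-cycle product must be 1, so the missing rate is 1 / 0.8523036 ≈ 1.173291.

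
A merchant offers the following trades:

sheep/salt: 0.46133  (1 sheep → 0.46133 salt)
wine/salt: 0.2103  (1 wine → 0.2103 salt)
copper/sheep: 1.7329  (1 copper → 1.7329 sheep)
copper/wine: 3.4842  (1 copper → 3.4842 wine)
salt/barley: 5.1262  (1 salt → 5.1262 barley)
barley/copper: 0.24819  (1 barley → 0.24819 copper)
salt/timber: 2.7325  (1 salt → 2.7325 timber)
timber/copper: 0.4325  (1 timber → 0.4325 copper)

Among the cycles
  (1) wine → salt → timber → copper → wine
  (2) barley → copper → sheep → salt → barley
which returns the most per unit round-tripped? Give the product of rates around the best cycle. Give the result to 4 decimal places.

1.0171

(1) 0.2103 × 2.7325 × 0.4325 × 3.4842 = 0.86594
(2) 0.24819 × 1.7329 × 0.46133 × 5.1262 = 1.01710
Highest is cycle (2) at 1.0171 (>1, arbitrage).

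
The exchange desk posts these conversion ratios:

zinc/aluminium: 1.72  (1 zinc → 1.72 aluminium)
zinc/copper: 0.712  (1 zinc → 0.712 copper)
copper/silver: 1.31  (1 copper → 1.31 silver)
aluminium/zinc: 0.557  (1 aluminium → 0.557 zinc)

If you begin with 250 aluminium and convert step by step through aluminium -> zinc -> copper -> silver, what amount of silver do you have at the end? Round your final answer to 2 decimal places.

129.88

250 aluminium × 0.557 = 139.25 zinc
139.25 zinc × 0.712 = 99.146 copper
99.146 copper × 1.31 = 129.88126 silver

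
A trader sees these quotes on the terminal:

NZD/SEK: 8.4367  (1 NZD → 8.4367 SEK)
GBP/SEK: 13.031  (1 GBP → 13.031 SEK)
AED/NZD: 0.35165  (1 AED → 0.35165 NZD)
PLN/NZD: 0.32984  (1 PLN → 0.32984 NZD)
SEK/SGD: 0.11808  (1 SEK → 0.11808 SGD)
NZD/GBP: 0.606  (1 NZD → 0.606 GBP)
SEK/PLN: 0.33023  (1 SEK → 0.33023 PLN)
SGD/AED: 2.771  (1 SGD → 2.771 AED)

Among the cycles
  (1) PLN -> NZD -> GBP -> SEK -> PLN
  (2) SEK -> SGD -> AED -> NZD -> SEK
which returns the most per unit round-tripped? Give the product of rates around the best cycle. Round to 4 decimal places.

(1) 0.32984 × 0.606 × 13.031 × 0.33023 = 0.86014
(2) 0.11808 × 2.771 × 0.35165 × 8.4367 = 0.97072
Highest is cycle (2) at 0.9707 (≤1, no arbitrage).

0.9707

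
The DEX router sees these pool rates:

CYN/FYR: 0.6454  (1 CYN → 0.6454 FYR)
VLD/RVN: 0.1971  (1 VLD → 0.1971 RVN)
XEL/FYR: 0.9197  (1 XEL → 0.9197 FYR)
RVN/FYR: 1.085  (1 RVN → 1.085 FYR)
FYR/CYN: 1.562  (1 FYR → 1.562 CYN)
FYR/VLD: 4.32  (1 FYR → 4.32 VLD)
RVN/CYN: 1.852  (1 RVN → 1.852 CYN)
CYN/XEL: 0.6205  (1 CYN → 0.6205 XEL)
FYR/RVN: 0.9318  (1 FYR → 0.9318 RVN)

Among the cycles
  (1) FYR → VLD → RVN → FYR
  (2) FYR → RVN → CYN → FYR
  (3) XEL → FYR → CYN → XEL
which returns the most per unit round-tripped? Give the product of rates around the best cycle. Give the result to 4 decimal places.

(1) 4.32 × 0.1971 × 1.085 = 0.92385
(2) 0.9318 × 1.852 × 0.6454 = 1.11376
(3) 0.9197 × 1.562 × 0.6205 = 0.89139
Highest is cycle (2) at 1.1138 (>1, arbitrage).

1.1138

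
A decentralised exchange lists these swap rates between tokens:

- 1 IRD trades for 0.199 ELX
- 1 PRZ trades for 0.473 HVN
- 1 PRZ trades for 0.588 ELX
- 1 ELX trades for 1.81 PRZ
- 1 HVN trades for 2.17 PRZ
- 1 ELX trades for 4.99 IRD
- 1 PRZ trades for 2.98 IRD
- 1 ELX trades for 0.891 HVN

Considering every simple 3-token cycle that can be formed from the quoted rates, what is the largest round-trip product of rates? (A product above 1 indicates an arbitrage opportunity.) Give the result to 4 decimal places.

1.1369

HVN→PRZ→ELX→HVN: 2.17 × 0.588 × 0.891 = 1.13688
ELX→PRZ→IRD→ELX: 1.81 × 2.98 × 0.199 = 1.07337
Maximum is HVN→PRZ→ELX→HVN at 1.1369; arbitrage exists.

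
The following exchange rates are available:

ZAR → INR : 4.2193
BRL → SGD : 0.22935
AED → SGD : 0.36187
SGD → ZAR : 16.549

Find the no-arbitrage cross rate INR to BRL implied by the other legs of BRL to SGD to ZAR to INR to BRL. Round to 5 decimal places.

Known legs of the cycle: 0.22935 × 16.549 × 4.2193 = 16.014408633795
For no arbitrage the full-cycle product must be 1, so the missing rate is 1 / 16.014408633795 ≈ 0.0624438.

0.06244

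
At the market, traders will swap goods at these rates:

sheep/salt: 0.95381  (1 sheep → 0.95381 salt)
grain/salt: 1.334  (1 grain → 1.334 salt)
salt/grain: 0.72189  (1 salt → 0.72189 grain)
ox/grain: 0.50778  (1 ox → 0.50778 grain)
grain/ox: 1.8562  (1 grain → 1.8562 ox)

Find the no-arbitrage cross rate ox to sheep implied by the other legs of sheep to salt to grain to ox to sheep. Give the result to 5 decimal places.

Known legs of the cycle: 0.95381 × 0.72189 × 1.8562 = 1.27807890125058
For no arbitrage the full-cycle product must be 1, so the missing rate is 1 / 1.27807890125058 ≈ 0.7824243.

0.78242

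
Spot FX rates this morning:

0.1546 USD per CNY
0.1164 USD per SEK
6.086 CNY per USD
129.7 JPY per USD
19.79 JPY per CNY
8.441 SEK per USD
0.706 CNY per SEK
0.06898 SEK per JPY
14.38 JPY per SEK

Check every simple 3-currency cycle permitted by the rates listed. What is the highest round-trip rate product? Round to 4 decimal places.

SEK→USD→JPY→SEK: 0.1164 × 129.7 × 0.06898 = 1.04140
SEK→CNY→JPY→SEK: 0.706 × 19.79 × 0.06898 = 0.96377
SEK→CNY→USD→SEK: 0.706 × 0.1546 × 8.441 = 0.92131
Maximum is SEK→USD→JPY→SEK at 1.0414; arbitrage exists.

1.0414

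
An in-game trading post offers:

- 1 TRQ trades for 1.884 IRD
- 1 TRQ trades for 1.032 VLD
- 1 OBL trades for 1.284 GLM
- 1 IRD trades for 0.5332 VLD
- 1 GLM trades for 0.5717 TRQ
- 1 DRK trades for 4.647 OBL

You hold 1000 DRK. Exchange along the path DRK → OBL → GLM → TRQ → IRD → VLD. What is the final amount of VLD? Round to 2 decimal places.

1000 DRK × 4.647 = 4647 OBL
4647 OBL × 1.284 = 5966.748 GLM
5966.748 GLM × 0.5717 = 3411.1898316 TRQ
3411.1898316 TRQ × 1.884 = 6426.6816427344 IRD
6426.6816427344 IRD × 0.5332 = 3426.70665190598208 VLD

3426.71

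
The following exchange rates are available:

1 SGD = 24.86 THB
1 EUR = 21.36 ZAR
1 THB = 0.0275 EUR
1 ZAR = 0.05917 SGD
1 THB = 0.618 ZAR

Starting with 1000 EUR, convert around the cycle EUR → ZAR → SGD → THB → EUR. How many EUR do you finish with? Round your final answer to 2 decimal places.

1000 EUR × 21.36 = 21360 ZAR
21360 ZAR × 0.05917 = 1263.8712 SGD
1263.8712 SGD × 24.86 = 31419.838032 THB
31419.838032 THB × 0.0275 = 864.04554588 EUR

864.05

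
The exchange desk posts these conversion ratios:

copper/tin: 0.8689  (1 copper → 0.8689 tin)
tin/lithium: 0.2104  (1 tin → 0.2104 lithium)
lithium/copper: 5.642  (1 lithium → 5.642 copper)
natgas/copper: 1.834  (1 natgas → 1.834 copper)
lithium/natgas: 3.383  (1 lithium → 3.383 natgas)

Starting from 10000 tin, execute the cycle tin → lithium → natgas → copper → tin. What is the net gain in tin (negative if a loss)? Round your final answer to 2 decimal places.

1342.71

10000 tin × 0.2104 = 2104 lithium
2104 lithium × 3.383 = 7117.832 natgas
7117.832 natgas × 1.834 = 13054.103888 copper
13054.103888 copper × 0.8689 = 11342.7108682832 tin
Net change: 11342.7108682832 − 10000 = 1342.7108682832 tin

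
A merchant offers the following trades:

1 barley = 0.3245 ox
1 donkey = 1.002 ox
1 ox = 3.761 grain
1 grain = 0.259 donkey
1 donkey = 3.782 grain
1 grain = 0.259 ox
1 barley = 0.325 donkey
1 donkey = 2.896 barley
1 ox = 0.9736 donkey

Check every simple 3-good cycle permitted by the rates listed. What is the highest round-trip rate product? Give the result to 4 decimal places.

donkey→ox→grain→donkey: 1.002 × 3.761 × 0.259 = 0.97605
donkey→grain→ox→donkey: 3.782 × 0.259 × 0.9736 = 0.95368
donkey→barley→ox→donkey: 2.896 × 0.3245 × 0.9736 = 0.91494
Maximum is donkey→ox→grain→donkey at 0.9760; no arbitrage — every cycle loses value.

0.9760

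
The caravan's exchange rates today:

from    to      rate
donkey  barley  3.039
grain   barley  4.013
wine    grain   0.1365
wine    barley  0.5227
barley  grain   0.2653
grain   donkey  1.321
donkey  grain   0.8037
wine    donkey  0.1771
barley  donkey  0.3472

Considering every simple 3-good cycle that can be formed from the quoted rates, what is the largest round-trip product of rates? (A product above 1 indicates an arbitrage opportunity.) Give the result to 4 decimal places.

1.1198

barley→donkey→grain→barley: 0.3472 × 0.8037 × 4.013 = 1.11981
barley→grain→donkey→barley: 0.2653 × 1.321 × 3.039 = 1.06505
Maximum is barley→donkey→grain→barley at 1.1198; arbitrage exists.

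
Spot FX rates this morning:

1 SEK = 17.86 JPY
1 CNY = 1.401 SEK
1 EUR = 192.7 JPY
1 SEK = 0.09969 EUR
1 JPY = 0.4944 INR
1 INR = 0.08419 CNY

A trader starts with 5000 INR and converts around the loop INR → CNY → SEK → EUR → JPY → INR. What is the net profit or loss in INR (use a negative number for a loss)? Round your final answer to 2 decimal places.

5000 INR × 0.08419 = 420.95 CNY
420.95 CNY × 1.401 = 589.75095 SEK
589.75095 SEK × 0.09969 = 58.7922722055 EUR
58.7922722055 EUR × 192.7 = 11329.27085399985 JPY
11329.27085399985 JPY × 0.4944 = 5601.19151021752584 INR
Net change: 5601.19151021752584 − 5000 = 601.19151021752584 INR

601.19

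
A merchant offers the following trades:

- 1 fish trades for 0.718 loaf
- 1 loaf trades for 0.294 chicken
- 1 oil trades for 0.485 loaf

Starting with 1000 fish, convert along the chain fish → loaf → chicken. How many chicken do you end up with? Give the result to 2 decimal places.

1000 fish × 0.718 = 718 loaf
718 loaf × 0.294 = 211.092 chicken

211.09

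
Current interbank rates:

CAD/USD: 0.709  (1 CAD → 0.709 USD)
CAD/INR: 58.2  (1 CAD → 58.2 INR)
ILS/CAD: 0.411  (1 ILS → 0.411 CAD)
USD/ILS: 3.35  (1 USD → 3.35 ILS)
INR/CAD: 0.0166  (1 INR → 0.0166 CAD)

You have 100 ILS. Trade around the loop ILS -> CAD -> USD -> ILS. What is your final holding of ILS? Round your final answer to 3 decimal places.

100 ILS × 0.411 = 41.1 CAD
41.1 CAD × 0.709 = 29.1399 USD
29.1399 USD × 3.35 = 97.618665 ILS

97.619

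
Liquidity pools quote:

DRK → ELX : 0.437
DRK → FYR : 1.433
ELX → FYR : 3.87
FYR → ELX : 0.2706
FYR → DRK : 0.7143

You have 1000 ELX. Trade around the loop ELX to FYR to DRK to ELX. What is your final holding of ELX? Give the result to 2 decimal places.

1000 ELX × 3.87 = 3870 FYR
3870 FYR × 0.7143 = 2764.341 DRK
2764.341 DRK × 0.437 = 1208.017017 ELX

1208.02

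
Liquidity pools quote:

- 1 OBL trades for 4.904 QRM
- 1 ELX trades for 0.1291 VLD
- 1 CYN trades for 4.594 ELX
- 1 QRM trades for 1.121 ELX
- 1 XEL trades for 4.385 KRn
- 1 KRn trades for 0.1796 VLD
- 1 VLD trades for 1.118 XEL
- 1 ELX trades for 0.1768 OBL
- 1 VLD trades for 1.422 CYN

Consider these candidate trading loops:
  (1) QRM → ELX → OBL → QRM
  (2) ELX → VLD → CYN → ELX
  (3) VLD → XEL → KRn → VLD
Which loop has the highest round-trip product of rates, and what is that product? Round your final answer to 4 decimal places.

0.9719

(1) 1.121 × 0.1768 × 4.904 = 0.97194
(2) 0.1291 × 1.422 × 4.594 = 0.84337
(3) 1.118 × 4.385 × 0.1796 = 0.88048
Highest is cycle (1) at 0.9719 (≤1, no arbitrage).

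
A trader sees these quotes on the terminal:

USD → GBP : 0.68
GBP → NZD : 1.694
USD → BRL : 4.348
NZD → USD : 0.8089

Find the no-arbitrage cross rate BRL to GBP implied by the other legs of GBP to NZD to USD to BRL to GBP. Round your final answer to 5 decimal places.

Known legs of the cycle: 1.694 × 0.8089 × 4.348 = 5.9579626568
For no arbitrage the full-cycle product must be 1, so the missing rate is 1 / 5.9579626568 ≈ 0.1678426.

0.16784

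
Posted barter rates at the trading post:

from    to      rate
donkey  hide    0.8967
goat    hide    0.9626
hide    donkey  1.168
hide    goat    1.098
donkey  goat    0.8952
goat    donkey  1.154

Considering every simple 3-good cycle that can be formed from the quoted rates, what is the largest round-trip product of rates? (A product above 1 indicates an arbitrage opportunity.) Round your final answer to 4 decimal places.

1.1362

donkey→hide→goat→donkey: 0.8967 × 1.098 × 1.154 = 1.13620
donkey→goat→hide→donkey: 0.8952 × 0.9626 × 1.168 = 1.00649
Maximum is donkey→hide→goat→donkey at 1.1362; arbitrage exists.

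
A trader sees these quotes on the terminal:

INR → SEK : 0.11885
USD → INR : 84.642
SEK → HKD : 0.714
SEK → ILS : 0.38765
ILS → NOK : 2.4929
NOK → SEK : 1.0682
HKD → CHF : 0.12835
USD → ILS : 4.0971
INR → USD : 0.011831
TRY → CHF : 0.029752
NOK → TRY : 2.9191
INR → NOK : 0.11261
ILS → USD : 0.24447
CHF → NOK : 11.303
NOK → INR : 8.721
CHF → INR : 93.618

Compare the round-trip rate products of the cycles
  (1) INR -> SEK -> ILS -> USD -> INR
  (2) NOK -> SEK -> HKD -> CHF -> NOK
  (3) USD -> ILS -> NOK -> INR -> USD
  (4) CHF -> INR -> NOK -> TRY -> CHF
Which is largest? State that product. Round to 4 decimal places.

(1) 0.11885 × 0.38765 × 0.24447 × 84.642 = 0.95335
(2) 1.0682 × 0.714 × 0.12835 × 11.303 = 1.10647
(3) 4.0971 × 2.4929 × 8.721 × 0.011831 = 1.05383
(4) 93.618 × 0.11261 × 2.9191 × 0.029752 = 0.91559
Highest is cycle (2) at 1.1065 (>1, arbitrage).

1.1065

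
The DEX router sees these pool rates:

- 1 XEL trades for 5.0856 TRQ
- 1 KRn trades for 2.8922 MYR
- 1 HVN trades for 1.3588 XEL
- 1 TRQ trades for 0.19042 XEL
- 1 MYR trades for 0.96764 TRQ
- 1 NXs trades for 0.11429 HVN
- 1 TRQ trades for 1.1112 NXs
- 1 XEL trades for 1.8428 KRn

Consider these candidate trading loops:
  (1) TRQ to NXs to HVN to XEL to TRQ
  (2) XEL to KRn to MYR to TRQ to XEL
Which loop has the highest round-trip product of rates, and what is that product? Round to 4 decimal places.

0.9820

(1) 1.1112 × 0.11429 × 1.3588 × 5.0856 = 0.87760
(2) 1.8428 × 2.8922 × 0.96764 × 0.19042 = 0.98205
Highest is cycle (2) at 0.9820 (≤1, no arbitrage).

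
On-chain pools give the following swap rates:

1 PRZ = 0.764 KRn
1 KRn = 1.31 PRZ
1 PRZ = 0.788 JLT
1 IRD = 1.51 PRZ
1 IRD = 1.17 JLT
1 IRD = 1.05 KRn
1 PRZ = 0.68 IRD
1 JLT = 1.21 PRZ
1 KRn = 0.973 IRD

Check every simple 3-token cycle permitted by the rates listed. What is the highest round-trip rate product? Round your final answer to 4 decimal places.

1.1225

IRD→PRZ→KRn→IRD: 1.51 × 0.764 × 0.973 = 1.12249
IRD→JLT→PRZ→IRD: 1.17 × 1.21 × 0.68 = 0.96268
IRD→KRn→PRZ→IRD: 1.05 × 1.31 × 0.68 = 0.93534
Maximum is IRD→PRZ→KRn→IRD at 1.1225; arbitrage exists.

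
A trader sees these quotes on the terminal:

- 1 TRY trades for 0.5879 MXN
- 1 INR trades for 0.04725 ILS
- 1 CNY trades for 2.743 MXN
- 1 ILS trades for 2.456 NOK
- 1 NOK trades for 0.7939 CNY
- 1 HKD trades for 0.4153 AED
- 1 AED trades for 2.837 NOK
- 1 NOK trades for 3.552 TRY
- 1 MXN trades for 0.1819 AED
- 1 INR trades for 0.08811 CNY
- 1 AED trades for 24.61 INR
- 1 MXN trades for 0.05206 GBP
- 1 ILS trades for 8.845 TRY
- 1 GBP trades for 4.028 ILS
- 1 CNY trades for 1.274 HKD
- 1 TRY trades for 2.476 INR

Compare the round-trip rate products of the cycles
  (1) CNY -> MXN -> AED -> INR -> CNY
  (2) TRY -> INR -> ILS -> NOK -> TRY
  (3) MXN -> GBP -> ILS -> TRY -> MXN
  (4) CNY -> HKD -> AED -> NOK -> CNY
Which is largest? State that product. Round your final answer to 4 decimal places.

1.1917

(1) 2.743 × 0.1819 × 24.61 × 0.08811 = 1.08192
(2) 2.476 × 0.04725 × 2.456 × 3.552 = 1.02060
(3) 0.05206 × 4.028 × 8.845 × 0.5879 = 1.09042
(4) 1.274 × 0.4153 × 2.837 × 0.7939 = 1.19167
Highest is cycle (4) at 1.1917 (>1, arbitrage).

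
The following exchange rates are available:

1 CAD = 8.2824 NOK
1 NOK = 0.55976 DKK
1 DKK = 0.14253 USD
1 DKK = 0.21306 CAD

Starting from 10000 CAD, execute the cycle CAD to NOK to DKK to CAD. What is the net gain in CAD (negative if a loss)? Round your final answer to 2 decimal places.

10000 CAD × 8.2824 = 82824 NOK
82824 NOK × 0.55976 = 46361.56224 DKK
46361.56224 DKK × 0.21306 = 9877.7944508544 CAD
Net change: 9877.7944508544 − 10000 = -122.2055491456 CAD

-122.21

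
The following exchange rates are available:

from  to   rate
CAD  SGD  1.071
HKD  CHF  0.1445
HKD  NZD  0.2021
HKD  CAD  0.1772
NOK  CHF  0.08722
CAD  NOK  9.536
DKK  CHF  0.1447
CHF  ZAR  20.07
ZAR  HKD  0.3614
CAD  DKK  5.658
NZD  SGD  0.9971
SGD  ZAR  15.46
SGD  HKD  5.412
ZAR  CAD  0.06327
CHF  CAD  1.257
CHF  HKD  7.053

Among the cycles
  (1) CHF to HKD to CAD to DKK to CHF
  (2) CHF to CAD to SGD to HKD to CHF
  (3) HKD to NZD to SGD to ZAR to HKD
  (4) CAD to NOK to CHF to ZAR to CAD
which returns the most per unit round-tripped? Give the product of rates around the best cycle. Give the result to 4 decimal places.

(1) 7.053 × 0.1772 × 5.658 × 0.1447 = 1.02322
(2) 1.257 × 1.071 × 5.412 × 0.1445 = 1.05281
(3) 0.2021 × 0.9971 × 15.46 × 0.3614 = 1.12591
(4) 9.536 × 0.08722 × 20.07 × 0.06327 = 1.05615
Highest is cycle (3) at 1.1259 (>1, arbitrage).

1.1259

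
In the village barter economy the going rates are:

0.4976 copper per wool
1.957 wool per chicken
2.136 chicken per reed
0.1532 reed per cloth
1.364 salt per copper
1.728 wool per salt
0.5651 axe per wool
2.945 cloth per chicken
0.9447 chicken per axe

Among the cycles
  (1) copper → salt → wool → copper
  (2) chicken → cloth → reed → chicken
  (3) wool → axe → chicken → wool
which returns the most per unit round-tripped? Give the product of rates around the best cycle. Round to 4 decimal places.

1.1728

(1) 1.364 × 1.728 × 0.4976 = 1.17284
(2) 2.945 × 0.1532 × 2.136 = 0.96371
(3) 0.5651 × 0.9447 × 1.957 = 1.04474
Highest is cycle (1) at 1.1728 (>1, arbitrage).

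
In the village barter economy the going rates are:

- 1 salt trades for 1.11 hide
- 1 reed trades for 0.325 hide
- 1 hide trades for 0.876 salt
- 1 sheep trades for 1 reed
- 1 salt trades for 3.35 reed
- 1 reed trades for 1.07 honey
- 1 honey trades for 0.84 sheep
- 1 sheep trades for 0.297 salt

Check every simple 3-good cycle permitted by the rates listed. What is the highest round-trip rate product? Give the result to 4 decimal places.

salt→reed→hide→salt: 3.35 × 0.325 × 0.876 = 0.95375
honey→sheep→reed→honey: 0.84 × 1 × 1.07 = 0.89880
Maximum is salt→reed→hide→salt at 0.9537; no arbitrage — every cycle loses value.

0.9537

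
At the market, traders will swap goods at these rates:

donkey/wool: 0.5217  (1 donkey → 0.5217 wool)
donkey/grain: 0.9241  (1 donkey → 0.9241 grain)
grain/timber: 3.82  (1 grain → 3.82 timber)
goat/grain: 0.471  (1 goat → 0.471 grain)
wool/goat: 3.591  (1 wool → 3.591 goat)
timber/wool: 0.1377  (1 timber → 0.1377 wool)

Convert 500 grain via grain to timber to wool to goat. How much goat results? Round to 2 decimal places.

500 grain × 3.82 = 1910 timber
1910 timber × 0.1377 = 263.007 wool
263.007 wool × 3.591 = 944.458137 goat

944.46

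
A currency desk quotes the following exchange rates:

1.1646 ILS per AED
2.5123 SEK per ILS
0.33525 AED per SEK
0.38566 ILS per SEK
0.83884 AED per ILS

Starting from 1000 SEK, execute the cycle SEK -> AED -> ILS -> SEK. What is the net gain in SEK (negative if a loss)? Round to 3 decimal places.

1000 SEK × 0.33525 = 335.25 AED
335.25 AED × 1.1646 = 390.43215 ILS
390.43215 ILS × 2.5123 = 980.882690445 SEK
Net change: 980.882690445 − 1000 = -19.117309555 SEK

-19.117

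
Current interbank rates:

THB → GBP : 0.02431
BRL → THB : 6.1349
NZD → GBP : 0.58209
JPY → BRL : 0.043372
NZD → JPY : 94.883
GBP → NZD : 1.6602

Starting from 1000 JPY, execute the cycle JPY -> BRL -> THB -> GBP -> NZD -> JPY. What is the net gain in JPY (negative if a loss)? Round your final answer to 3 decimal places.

18.945

1000 JPY × 0.043372 = 43.372 BRL
43.372 BRL × 6.1349 = 266.0828828 THB
266.0828828 THB × 0.02431 = 6.468474880868 GBP
6.468474880868 GBP × 1.6602 = 10.7389619972170536 NZD
10.7389619972170536 NZD × 94.883 = 1018.9449311819456967288 JPY
Net change: 1018.9449311819456967288 − 1000 = 18.9449311819456967288 JPY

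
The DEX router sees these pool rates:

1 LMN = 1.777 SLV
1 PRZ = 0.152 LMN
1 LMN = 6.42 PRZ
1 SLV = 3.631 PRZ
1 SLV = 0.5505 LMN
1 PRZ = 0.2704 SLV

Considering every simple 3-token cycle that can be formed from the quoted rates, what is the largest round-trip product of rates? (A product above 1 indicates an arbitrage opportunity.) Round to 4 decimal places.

LMN→SLV→PRZ→LMN: 1.777 × 3.631 × 0.152 = 0.98075
LMN→PRZ→SLV→LMN: 6.42 × 0.2704 × 0.5505 = 0.95565
Maximum is LMN→SLV→PRZ→LMN at 0.9807; no arbitrage — every cycle loses value.

0.9807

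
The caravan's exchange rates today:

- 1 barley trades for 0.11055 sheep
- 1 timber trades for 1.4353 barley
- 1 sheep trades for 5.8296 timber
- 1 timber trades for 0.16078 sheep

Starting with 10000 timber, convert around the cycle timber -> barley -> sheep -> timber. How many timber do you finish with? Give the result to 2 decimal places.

9249.97

10000 timber × 1.4353 = 14353 barley
14353 barley × 0.11055 = 1586.72415 sheep
1586.72415 sheep × 5.8296 = 9249.96710484 timber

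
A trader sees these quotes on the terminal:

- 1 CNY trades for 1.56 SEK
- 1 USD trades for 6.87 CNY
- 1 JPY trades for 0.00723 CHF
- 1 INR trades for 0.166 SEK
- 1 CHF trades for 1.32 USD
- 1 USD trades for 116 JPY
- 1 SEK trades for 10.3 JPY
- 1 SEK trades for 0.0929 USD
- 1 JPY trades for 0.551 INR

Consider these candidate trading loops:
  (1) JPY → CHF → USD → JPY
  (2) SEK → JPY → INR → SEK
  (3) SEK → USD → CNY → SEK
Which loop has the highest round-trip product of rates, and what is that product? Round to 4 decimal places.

(1) 0.00723 × 1.32 × 116 = 1.10706
(2) 10.3 × 0.551 × 0.166 = 0.94210
(3) 0.0929 × 6.87 × 1.56 = 0.99563
Highest is cycle (1) at 1.1071 (>1, arbitrage).

1.1071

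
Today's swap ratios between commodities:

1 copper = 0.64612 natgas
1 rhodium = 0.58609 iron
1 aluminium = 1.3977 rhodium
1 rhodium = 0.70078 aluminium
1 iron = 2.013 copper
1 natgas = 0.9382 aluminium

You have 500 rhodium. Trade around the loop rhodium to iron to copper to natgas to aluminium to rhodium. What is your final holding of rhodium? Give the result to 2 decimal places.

500 rhodium × 0.58609 = 293.045 iron
293.045 iron × 2.013 = 589.899585 copper
589.899585 copper × 0.64612 = 381.1459198602 natgas
381.1459198602 natgas × 0.9382 = 357.59110201283964 aluminium
357.59110201283964 aluminium × 1.3977 = 499.805083283345964828 rhodium

499.81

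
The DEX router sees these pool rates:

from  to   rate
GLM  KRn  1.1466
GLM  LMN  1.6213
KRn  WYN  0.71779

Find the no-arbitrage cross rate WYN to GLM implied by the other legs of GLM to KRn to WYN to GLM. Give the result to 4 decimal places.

Known legs of the cycle: 1.1466 × 0.71779 = 0.823018014
For no arbitrage the full-cycle product must be 1, so the missing rate is 1 / 0.823018014 ≈ 1.215040.

1.2150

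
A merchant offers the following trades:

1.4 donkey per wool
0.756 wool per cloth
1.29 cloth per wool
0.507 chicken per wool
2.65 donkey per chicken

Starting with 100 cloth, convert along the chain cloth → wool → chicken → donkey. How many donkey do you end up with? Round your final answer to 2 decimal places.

100 cloth × 0.756 = 75.6 wool
75.6 wool × 0.507 = 38.3292 chicken
38.3292 chicken × 2.65 = 101.57238 donkey

101.57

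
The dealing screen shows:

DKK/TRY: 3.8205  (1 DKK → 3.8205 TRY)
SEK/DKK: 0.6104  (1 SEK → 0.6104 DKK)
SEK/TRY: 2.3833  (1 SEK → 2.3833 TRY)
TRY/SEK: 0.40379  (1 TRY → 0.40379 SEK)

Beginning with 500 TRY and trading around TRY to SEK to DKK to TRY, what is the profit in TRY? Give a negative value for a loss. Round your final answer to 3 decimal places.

500 TRY × 0.40379 = 201.895 SEK
201.895 SEK × 0.6104 = 123.236708 DKK
123.236708 DKK × 3.8205 = 470.825842914 TRY
Net change: 470.825842914 − 500 = -29.174157086 TRY

-29.174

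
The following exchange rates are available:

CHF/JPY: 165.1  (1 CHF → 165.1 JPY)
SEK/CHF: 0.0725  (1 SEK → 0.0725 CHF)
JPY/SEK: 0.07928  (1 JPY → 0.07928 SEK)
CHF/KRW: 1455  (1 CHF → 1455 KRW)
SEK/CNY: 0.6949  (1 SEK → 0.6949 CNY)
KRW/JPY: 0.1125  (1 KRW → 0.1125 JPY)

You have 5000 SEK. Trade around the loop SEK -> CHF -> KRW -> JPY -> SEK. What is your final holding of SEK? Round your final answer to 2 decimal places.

4704.22

5000 SEK × 0.0725 = 362.5 CHF
362.5 CHF × 1455 = 527437.5 KRW
527437.5 KRW × 0.1125 = 59336.71875 JPY
59336.71875 JPY × 0.07928 = 4704.2150625 SEK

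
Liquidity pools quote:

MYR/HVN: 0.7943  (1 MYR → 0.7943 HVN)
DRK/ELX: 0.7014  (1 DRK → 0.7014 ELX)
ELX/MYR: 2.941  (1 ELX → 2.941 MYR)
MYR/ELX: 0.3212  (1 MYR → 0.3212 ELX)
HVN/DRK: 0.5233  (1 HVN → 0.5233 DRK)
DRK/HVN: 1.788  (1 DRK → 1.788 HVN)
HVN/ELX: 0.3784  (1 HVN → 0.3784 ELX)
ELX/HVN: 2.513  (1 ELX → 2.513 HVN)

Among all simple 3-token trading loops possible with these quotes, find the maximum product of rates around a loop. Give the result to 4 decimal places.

ELX→HVN→DRK→ELX: 2.513 × 0.5233 × 0.7014 = 0.92238
ELX→MYR→HVN→ELX: 2.941 × 0.7943 × 0.3784 = 0.88396
Maximum is ELX→HVN→DRK→ELX at 0.9224; no arbitrage — every cycle loses value.

0.9224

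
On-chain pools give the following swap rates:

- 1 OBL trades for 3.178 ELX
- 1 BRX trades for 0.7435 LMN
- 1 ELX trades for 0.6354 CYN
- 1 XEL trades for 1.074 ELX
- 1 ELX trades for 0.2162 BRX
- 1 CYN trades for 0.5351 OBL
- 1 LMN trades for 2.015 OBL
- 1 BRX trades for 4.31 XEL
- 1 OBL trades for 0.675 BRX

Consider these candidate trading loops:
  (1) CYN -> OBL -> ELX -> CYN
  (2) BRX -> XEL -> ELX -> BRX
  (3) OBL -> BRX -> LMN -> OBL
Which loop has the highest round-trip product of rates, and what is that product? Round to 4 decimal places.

(1) 0.5351 × 3.178 × 0.6354 = 1.08053
(2) 4.31 × 1.074 × 0.2162 = 1.00078
(3) 0.675 × 0.7435 × 2.015 = 1.01125
Highest is cycle (1) at 1.0805 (>1, arbitrage).

1.0805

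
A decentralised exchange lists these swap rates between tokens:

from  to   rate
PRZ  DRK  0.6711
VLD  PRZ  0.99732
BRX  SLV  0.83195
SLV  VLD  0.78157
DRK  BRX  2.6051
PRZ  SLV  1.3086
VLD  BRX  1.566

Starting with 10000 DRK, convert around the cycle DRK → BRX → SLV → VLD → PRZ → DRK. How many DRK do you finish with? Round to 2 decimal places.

11337.34

10000 DRK × 2.6051 = 26051 BRX
26051 BRX × 0.83195 = 21673.12945 SLV
21673.12945 SLV × 0.78157 = 16939.0677842365 VLD
16939.0677842365 VLD × 0.99732 = 16893.67108257474618 PRZ
16893.67108257474618 PRZ × 0.6711 = 11337.342663515912161398 DRK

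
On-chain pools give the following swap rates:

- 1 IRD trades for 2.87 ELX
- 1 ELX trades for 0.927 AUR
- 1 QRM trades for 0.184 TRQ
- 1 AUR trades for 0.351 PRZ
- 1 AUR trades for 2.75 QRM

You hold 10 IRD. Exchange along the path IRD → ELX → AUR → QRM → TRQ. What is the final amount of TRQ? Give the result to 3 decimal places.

13.462

10 IRD × 2.87 = 28.7 ELX
28.7 ELX × 0.927 = 26.6049 AUR
26.6049 AUR × 2.75 = 73.163475 QRM
73.163475 QRM × 0.184 = 13.4620794 TRQ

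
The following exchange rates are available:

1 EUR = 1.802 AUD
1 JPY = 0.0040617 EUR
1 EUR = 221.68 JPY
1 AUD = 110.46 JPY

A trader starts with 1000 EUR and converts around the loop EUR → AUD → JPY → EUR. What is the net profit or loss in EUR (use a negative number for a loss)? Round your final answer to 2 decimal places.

1000 EUR × 1.802 = 1802 AUD
1802 AUD × 110.46 = 199048.92 JPY
199048.92 JPY × 0.0040617 = 808.476998364 EUR
Net change: 808.476998364 − 1000 = -191.523001636 EUR

-191.52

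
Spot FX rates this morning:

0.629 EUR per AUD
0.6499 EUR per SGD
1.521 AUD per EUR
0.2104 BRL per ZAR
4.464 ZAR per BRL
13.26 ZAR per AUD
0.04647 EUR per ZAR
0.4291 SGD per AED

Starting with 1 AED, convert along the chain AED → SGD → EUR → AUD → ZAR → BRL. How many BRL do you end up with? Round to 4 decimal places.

1.1834

1 AED × 0.4291 = 0.4291 SGD
0.4291 SGD × 0.6499 = 0.27887209 EUR
0.27887209 EUR × 1.521 = 0.42416444889 AUD
0.42416444889 AUD × 13.26 = 5.6244205922814 ZAR
5.6244205922814 ZAR × 0.2104 = 1.18337809261600656 BRL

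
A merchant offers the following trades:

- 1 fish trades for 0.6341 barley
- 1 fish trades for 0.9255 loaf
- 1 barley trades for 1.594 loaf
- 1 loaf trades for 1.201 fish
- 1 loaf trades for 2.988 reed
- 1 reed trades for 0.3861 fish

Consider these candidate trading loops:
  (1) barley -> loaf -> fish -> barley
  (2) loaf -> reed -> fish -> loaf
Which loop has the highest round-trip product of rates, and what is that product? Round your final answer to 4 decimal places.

(1) 1.594 × 1.201 × 0.6341 = 1.21392
(2) 2.988 × 0.3861 × 0.9255 = 1.06772
Highest is cycle (1) at 1.2139 (>1, arbitrage).

1.2139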